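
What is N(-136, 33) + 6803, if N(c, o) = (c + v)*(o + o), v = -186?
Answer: -14449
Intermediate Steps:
N(c, o) = 2*o*(-186 + c) (N(c, o) = (c - 186)*(o + o) = (-186 + c)*(2*o) = 2*o*(-186 + c))
N(-136, 33) + 6803 = 2*33*(-186 - 136) + 6803 = 2*33*(-322) + 6803 = -21252 + 6803 = -14449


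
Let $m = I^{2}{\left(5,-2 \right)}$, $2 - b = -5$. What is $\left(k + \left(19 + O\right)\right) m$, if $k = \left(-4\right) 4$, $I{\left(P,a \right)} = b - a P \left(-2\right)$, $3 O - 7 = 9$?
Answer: $\frac{4225}{3} \approx 1408.3$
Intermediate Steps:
$b = 7$ ($b = 2 - -5 = 2 + 5 = 7$)
$O = \frac{16}{3}$ ($O = \frac{7}{3} + \frac{1}{3} \cdot 9 = \frac{7}{3} + 3 = \frac{16}{3} \approx 5.3333$)
$I{\left(P,a \right)} = 7 + 2 P a$ ($I{\left(P,a \right)} = 7 - a P \left(-2\right) = 7 - P a \left(-2\right) = 7 - - 2 P a = 7 + 2 P a$)
$m = 169$ ($m = \left(7 + 2 \cdot 5 \left(-2\right)\right)^{2} = \left(7 - 20\right)^{2} = \left(-13\right)^{2} = 169$)
$k = -16$
$\left(k + \left(19 + O\right)\right) m = \left(-16 + \left(19 + \frac{16}{3}\right)\right) 169 = \left(-16 + \frac{73}{3}\right) 169 = \frac{25}{3} \cdot 169 = \frac{4225}{3}$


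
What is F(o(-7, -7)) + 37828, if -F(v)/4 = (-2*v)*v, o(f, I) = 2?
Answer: 37860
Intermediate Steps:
F(v) = 8*v**2 (F(v) = -4*(-2*v)*v = -(-8)*v**2 = 8*v**2)
F(o(-7, -7)) + 37828 = 8*2**2 + 37828 = 8*4 + 37828 = 32 + 37828 = 37860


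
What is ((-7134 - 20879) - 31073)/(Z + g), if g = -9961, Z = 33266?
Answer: -59086/23305 ≈ -2.5353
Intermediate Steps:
((-7134 - 20879) - 31073)/(Z + g) = ((-7134 - 20879) - 31073)/(33266 - 9961) = (-28013 - 31073)/23305 = -59086*1/23305 = -59086/23305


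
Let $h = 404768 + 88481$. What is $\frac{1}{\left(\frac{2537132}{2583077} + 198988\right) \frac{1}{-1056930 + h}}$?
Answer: $- \frac{1456031426437}{514003863208} \approx -2.8327$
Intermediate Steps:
$h = 493249$
$\frac{1}{\left(\frac{2537132}{2583077} + 198988\right) \frac{1}{-1056930 + h}} = \frac{1}{\left(\frac{2537132}{2583077} + 198988\right) \frac{1}{-1056930 + 493249}} = \frac{1}{\left(2537132 \cdot \frac{1}{2583077} + 198988\right) \frac{1}{-563681}} = \frac{1}{\left(\frac{2537132}{2583077} + 198988\right) \left(- \frac{1}{563681}\right)} = \frac{1}{\frac{514003863208}{2583077} \left(- \frac{1}{563681}\right)} = \frac{1}{- \frac{514003863208}{1456031426437}} = - \frac{1456031426437}{514003863208}$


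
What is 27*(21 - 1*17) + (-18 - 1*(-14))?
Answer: 104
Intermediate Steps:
27*(21 - 1*17) + (-18 - 1*(-14)) = 27*(21 - 17) + (-18 + 14) = 27*4 - 4 = 108 - 4 = 104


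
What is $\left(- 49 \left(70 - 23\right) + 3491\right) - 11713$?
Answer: $-10525$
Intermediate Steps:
$\left(- 49 \left(70 - 23\right) + 3491\right) - 11713 = \left(\left(-49\right) 47 + 3491\right) - 11713 = \left(-2303 + 3491\right) - 11713 = 1188 - 11713 = -10525$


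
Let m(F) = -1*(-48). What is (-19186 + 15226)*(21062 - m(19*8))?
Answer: -83215440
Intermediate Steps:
m(F) = 48
(-19186 + 15226)*(21062 - m(19*8)) = (-19186 + 15226)*(21062 - 1*48) = -3960*(21062 - 48) = -3960*21014 = -83215440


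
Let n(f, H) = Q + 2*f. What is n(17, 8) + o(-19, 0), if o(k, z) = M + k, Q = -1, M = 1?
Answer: 15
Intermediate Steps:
n(f, H) = -1 + 2*f
o(k, z) = 1 + k
n(17, 8) + o(-19, 0) = (-1 + 2*17) + (1 - 19) = (-1 + 34) - 18 = 33 - 18 = 15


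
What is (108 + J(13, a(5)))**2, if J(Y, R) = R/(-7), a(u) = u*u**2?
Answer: 398161/49 ≈ 8125.7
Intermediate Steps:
a(u) = u**3
J(Y, R) = -R/7 (J(Y, R) = R*(-1/7) = -R/7)
(108 + J(13, a(5)))**2 = (108 - 1/7*5**3)**2 = (108 - 1/7*125)**2 = (108 - 125/7)**2 = (631/7)**2 = 398161/49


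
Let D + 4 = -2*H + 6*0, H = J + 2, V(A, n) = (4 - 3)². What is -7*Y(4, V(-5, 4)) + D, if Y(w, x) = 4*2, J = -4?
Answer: -56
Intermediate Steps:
V(A, n) = 1 (V(A, n) = 1² = 1)
H = -2 (H = -4 + 2 = -2)
D = 0 (D = -4 + (-2*(-2) + 6*0) = -4 + (4 + 0) = -4 + 4 = 0)
Y(w, x) = 8
-7*Y(4, V(-5, 4)) + D = -7*8 + 0 = -56 + 0 = -56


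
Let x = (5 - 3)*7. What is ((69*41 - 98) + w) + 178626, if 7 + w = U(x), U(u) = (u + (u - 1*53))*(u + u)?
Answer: 180650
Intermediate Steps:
x = 14 (x = 2*7 = 14)
U(u) = 2*u*(-53 + 2*u) (U(u) = (u + (u - 53))*(2*u) = (u + (-53 + u))*(2*u) = (-53 + 2*u)*(2*u) = 2*u*(-53 + 2*u))
w = -707 (w = -7 + 2*14*(-53 + 2*14) = -7 + 2*14*(-53 + 28) = -7 + 2*14*(-25) = -7 - 700 = -707)
((69*41 - 98) + w) + 178626 = ((69*41 - 98) - 707) + 178626 = ((2829 - 98) - 707) + 178626 = (2731 - 707) + 178626 = 2024 + 178626 = 180650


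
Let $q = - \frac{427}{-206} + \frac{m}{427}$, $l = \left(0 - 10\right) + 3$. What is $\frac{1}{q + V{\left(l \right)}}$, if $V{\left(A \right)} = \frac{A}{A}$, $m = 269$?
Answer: $\frac{87962}{325705} \approx 0.27007$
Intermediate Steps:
$l = -7$ ($l = -10 + 3 = -7$)
$V{\left(A \right)} = 1$
$q = \frac{237743}{87962}$ ($q = - \frac{427}{-206} + \frac{269}{427} = \left(-427\right) \left(- \frac{1}{206}\right) + 269 \cdot \frac{1}{427} = \frac{427}{206} + \frac{269}{427} = \frac{237743}{87962} \approx 2.7028$)
$\frac{1}{q + V{\left(l \right)}} = \frac{1}{\frac{237743}{87962} + 1} = \frac{1}{\frac{325705}{87962}} = \frac{87962}{325705}$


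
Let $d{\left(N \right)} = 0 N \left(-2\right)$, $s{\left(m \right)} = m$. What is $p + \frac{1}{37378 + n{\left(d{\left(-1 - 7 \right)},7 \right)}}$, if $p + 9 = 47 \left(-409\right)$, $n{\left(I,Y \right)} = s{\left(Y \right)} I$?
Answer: $- \frac{718853695}{37378} \approx -19232.0$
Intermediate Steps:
$d{\left(N \right)} = 0$ ($d{\left(N \right)} = 0 \left(-2\right) = 0$)
$n{\left(I,Y \right)} = I Y$ ($n{\left(I,Y \right)} = Y I = I Y$)
$p = -19232$ ($p = -9 + 47 \left(-409\right) = -9 - 19223 = -19232$)
$p + \frac{1}{37378 + n{\left(d{\left(-1 - 7 \right)},7 \right)}} = -19232 + \frac{1}{37378 + 0 \cdot 7} = -19232 + \frac{1}{37378 + 0} = -19232 + \frac{1}{37378} = - \frac{718853695}{37378}$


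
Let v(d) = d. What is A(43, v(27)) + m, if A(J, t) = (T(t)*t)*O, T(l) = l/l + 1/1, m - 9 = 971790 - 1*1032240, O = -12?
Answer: -61089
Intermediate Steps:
m = -60441 (m = 9 + (971790 - 1*1032240) = 9 + (971790 - 1032240) = 9 - 60450 = -60441)
T(l) = 2 (T(l) = 1 + 1*1 = 1 + 1 = 2)
A(J, t) = -24*t (A(J, t) = (2*t)*(-12) = -24*t)
A(43, v(27)) + m = -24*27 - 60441 = -648 - 60441 = -61089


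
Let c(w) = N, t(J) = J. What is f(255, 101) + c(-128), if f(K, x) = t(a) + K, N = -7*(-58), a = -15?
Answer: 646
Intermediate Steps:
N = 406
f(K, x) = -15 + K
c(w) = 406
f(255, 101) + c(-128) = (-15 + 255) + 406 = 240 + 406 = 646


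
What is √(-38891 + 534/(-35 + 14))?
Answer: I*√1906905/7 ≈ 197.27*I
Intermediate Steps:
√(-38891 + 534/(-35 + 14)) = √(-38891 + 534/(-21)) = √(-38891 + 534*(-1/21)) = √(-38891 - 178/7) = √(-272415/7) = I*√1906905/7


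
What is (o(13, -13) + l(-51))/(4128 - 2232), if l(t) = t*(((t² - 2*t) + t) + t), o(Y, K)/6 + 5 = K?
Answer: -44253/632 ≈ -70.021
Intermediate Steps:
o(Y, K) = -30 + 6*K
l(t) = t³ (l(t) = t*((t² - t) + t) = t*t² = t³)
(o(13, -13) + l(-51))/(4128 - 2232) = ((-30 + 6*(-13)) + (-51)³)/(4128 - 2232) = ((-30 - 78) - 132651)/1896 = (-108 - 132651)*(1/1896) = -132759*1/1896 = -44253/632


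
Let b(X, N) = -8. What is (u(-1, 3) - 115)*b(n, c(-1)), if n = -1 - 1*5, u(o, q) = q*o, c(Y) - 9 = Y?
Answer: 944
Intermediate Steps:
c(Y) = 9 + Y
u(o, q) = o*q
n = -6 (n = -1 - 5 = -6)
(u(-1, 3) - 115)*b(n, c(-1)) = (-1*3 - 115)*(-8) = (-3 - 115)*(-8) = -118*(-8) = 944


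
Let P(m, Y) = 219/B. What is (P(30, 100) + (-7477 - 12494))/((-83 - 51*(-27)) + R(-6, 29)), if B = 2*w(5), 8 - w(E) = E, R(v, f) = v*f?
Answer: -39869/2240 ≈ -17.799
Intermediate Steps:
R(v, f) = f*v
w(E) = 8 - E
B = 6 (B = 2*(8 - 1*5) = 2*(8 - 5) = 2*3 = 6)
P(m, Y) = 73/2 (P(m, Y) = 219/6 = 219*(⅙) = 73/2)
(P(30, 100) + (-7477 - 12494))/((-83 - 51*(-27)) + R(-6, 29)) = (73/2 + (-7477 - 12494))/((-83 - 51*(-27)) + 29*(-6)) = (73/2 - 19971)/((-83 + 1377) - 174) = -39869/(2*(1294 - 174)) = -39869/2/1120 = -39869/2*1/1120 = -39869/2240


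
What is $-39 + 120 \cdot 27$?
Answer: $3201$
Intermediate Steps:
$-39 + 120 \cdot 27 = -39 + 3240 = 3201$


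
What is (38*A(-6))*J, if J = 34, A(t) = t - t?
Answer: 0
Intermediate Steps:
A(t) = 0
(38*A(-6))*J = (38*0)*34 = 0*34 = 0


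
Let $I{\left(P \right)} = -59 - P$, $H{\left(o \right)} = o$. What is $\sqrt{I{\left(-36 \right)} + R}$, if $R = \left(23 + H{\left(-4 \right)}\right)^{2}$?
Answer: $13 \sqrt{2} \approx 18.385$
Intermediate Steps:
$R = 361$ ($R = \left(23 - 4\right)^{2} = 19^{2} = 361$)
$\sqrt{I{\left(-36 \right)} + R} = \sqrt{\left(-59 - -36\right) + 361} = \sqrt{\left(-59 + 36\right) + 361} = \sqrt{-23 + 361} = \sqrt{338} = 13 \sqrt{2}$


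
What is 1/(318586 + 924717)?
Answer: 1/1243303 ≈ 8.0431e-7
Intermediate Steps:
1/(318586 + 924717) = 1/1243303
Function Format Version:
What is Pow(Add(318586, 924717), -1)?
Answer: Rational(1, 1243303) ≈ 8.0431e-7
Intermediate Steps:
Pow(Add(318586, 924717), -1) = Pow(1243303, -1) = Rational(1, 1243303)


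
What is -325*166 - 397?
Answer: -54347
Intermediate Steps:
-325*166 - 397 = -53950 - 397 = -54347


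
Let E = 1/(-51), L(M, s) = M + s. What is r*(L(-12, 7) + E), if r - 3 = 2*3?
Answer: -768/17 ≈ -45.176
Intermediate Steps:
r = 9 (r = 3 + 2*3 = 3 + 6 = 9)
E = -1/51 ≈ -0.019608
r*(L(-12, 7) + E) = 9*((-12 + 7) - 1/51) = 9*(-5 - 1/51) = 9*(-256/51) = -768/17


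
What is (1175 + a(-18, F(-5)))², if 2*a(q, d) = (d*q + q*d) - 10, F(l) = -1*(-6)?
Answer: 1127844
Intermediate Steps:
F(l) = 6
a(q, d) = -5 + d*q (a(q, d) = ((d*q + q*d) - 10)/2 = ((d*q + d*q) - 10)/2 = (2*d*q - 10)/2 = (-10 + 2*d*q)/2 = -5 + d*q)
(1175 + a(-18, F(-5)))² = (1175 + (-5 + 6*(-18)))² = (1175 + (-5 - 108))² = (1175 - 113)² = 1062² = 1127844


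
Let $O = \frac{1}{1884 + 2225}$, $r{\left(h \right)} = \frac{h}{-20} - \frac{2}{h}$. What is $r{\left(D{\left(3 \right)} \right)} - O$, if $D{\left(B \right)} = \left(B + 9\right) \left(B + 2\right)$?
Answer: $- \frac{373949}{123270} \approx -3.0336$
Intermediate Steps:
$D{\left(B \right)} = \left(2 + B\right) \left(9 + B\right)$ ($D{\left(B \right)} = \left(9 + B\right) \left(2 + B\right) = \left(2 + B\right) \left(9 + B\right)$)
$r{\left(h \right)} = - \frac{2}{h} - \frac{h}{20}$ ($r{\left(h \right)} = h \left(- \frac{1}{20}\right) - \frac{2}{h} = - \frac{h}{20} - \frac{2}{h} = - \frac{2}{h} - \frac{h}{20}$)
$O = \frac{1}{4109} \approx 0.00024337$
$r{\left(D{\left(3 \right)} \right)} - O = \left(- \frac{2}{18 + 3^{2} + 11 \cdot 3} - \frac{18 + 3^{2} + 11 \cdot 3}{20}\right) - \frac{1}{4109} = \left(- \frac{2}{18 + 9 + 33} - \frac{18 + 9 + 33}{20}\right) - \frac{1}{4109} = \left(- \frac{2}{60} - 3\right) - \frac{1}{4109} = \left(\left(-2\right) \frac{1}{60} - 3\right) - \frac{1}{4109} = \left(- \frac{1}{30} - 3\right) - \frac{1}{4109} = - \frac{91}{30} - \frac{1}{4109} = - \frac{373949}{123270}$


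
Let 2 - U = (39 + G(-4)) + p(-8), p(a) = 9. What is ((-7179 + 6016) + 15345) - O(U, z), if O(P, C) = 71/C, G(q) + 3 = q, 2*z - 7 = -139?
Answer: 936083/66 ≈ 14183.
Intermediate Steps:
z = -66 (z = 7/2 + (½)*(-139) = 7/2 - 139/2 = -66)
G(q) = -3 + q
U = -39 (U = 2 - ((39 + (-3 - 4)) + 9) = 2 - ((39 - 7) + 9) = 2 - (32 + 9) = 2 - 1*41 = 2 - 41 = -39)
((-7179 + 6016) + 15345) - O(U, z) = ((-7179 + 6016) + 15345) - 71/(-66) = (-1163 + 15345) - 71*(-1)/66 = 14182 - 1*(-71/66) = 14182 + 71/66 = 936083/66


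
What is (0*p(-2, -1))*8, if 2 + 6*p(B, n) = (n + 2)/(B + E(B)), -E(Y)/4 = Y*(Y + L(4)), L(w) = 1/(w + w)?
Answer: 0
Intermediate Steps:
L(w) = 1/(2*w)
E(Y) = -4*Y*(1/8 + Y) (E(Y) = -4*Y*(Y + (1/2)/4) = -4*Y*(Y + (1/2)*(1/4)) = -4*Y*(Y + 1/8) = -4*Y*(1/8 + Y))
p(B, n) = -1/3 + (2 + n)/(6*(B - B*(1 + 8*B)/2)) (p(B, n) = -1/3 + ((n + 2)/(B - B*(1 + 8*B)/2))/6 = -1/3 + ((2 + n)/(B - B*(1 + 8*B)/2))/6 = -1/3 + (2 + n)/(6*(B - B*(1 + 8*B)/2)))
(0*p(-2, -1))*8 = (0*((1/3)*(-2 - 2 - 1*(-1) - 8*(-2)**2)/(-2*(-1 + 8*(-2)))))*8 = (0*((1/3)*(-1/2)*(-2 - 2 + 1 - 8*4)/(-1 - 16)))*8 = (0*((1/3)*(-1/2)*(-2 - 2 + 1 - 32)/(-17)))*8 = (0*((1/3)*(-1/2)*(-1/17)*(-35)))*8 = (0*(-35/102))*8 = 0*8 = 0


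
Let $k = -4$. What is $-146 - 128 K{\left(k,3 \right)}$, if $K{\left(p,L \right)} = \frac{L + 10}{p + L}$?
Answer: $1518$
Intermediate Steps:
$K{\left(p,L \right)} = \frac{10 + L}{L + p}$
$-146 - 128 K{\left(k,3 \right)} = -146 - 128 \frac{10 + 3}{3 - 4} = -146 - 128 \frac{1}{-1} \cdot 13 = -146 - 128 \left(\left(-1\right) 13\right) = -146 - -1664 = -146 + 1664 = 1518$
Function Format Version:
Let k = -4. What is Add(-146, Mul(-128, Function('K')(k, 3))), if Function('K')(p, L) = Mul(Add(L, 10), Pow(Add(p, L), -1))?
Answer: 1518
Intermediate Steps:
Function('K')(p, L) = Mul(Pow(Add(L, p), -1), Add(10, L)) (Function('K')(p, L) = Mul(Add(10, L), Pow(Add(L, p), -1)) = Mul(Pow(Add(L, p), -1), Add(10, L)))
Add(-146, Mul(-128, Function('K')(k, 3))) = Add(-146, Mul(-128, Mul(Pow(Add(3, -4), -1), Add(10, 3)))) = Add(-146, Mul(-128, Mul(Pow(-1, -1), 13))) = Add(-146, Mul(-128, Mul(-1, 13))) = Add(-146, Mul(-128, -13)) = Add(-146, 1664) = 1518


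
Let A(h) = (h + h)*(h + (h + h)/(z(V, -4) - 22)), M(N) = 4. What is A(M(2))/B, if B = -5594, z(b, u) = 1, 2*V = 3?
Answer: -304/58737 ≈ -0.0051756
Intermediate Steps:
V = 3/2 (V = (½)*3 = 3/2 ≈ 1.5000)
A(h) = 38*h²/21 (A(h) = (h + h)*(h + (h + h)/(1 - 22)) = (2*h)*(h + (2*h)/(-21)) = (2*h)*(h + (2*h)*(-1/21)) = (2*h)*(h - 2*h/21) = (2*h)*(19*h/21) = 38*h²/21)
A(M(2))/B = ((38/21)*4²)/(-5594) = ((38/21)*16)*(-1/5594) = (608/21)*(-1/5594) = -304/58737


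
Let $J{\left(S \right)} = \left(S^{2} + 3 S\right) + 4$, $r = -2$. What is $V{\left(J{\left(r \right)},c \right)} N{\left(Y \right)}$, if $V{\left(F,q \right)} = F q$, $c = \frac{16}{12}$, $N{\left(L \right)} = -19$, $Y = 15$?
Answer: $- \frac{152}{3} \approx -50.667$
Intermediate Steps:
$J{\left(S \right)} = 4 + S^{2} + 3 S$
$c = \frac{4}{3}$ ($c = 16 \cdot \frac{1}{12} = \frac{4}{3} \approx 1.3333$)
$V{\left(J{\left(r \right)},c \right)} N{\left(Y \right)} = \left(4 + \left(-2\right)^{2} + 3 \left(-2\right)\right) \frac{4}{3} \left(-19\right) = \left(4 + 4 - 6\right) \frac{4}{3} \left(-19\right) = 2 \cdot \frac{4}{3} \left(-19\right) = \frac{8}{3} \left(-19\right) = - \frac{152}{3}$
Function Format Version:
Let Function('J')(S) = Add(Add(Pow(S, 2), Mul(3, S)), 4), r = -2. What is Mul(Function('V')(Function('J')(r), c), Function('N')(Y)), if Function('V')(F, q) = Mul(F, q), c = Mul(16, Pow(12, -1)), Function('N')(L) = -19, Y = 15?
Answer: Rational(-152, 3) ≈ -50.667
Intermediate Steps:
Function('J')(S) = Add(4, Pow(S, 2), Mul(3, S))
c = Rational(4, 3) (c = Mul(16, Rational(1, 12)) = Rational(4, 3) ≈ 1.3333)
Mul(Function('V')(Function('J')(r), c), Function('N')(Y)) = Mul(Mul(Add(4, Pow(-2, 2), Mul(3, -2)), Rational(4, 3)), -19) = Mul(Mul(Add(4, 4, -6), Rational(4, 3)), -19) = Mul(Mul(2, Rational(4, 3)), -19) = Mul(Rational(8, 3), -19) = Rational(-152, 3)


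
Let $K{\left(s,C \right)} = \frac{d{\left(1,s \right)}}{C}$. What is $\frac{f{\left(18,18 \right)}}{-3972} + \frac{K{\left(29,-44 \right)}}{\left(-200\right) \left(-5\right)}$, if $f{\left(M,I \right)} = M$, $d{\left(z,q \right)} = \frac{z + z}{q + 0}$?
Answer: $- \frac{957331}{211178000} \approx -0.0045333$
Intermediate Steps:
$d{\left(z,q \right)} = \frac{2 z}{q}$
$K{\left(s,C \right)} = \frac{2}{C s}$ ($K{\left(s,C \right)} = \frac{2 \cdot 1 \frac{1}{s}}{C} = \frac{2 \frac{1}{s}}{C} = \frac{2}{C s}$)
$\frac{f{\left(18,18 \right)}}{-3972} + \frac{K{\left(29,-44 \right)}}{\left(-200\right) \left(-5\right)} = \frac{18}{-3972} + \frac{2 \frac{1}{-44} \cdot \frac{1}{29}}{\left(-200\right) \left(-5\right)} = 18 \left(- \frac{1}{3972}\right) + \frac{2 \left(- \frac{1}{44}\right) \frac{1}{29}}{1000} = - \frac{3}{662} - \frac{1}{638000} = - \frac{957331}{211178000}$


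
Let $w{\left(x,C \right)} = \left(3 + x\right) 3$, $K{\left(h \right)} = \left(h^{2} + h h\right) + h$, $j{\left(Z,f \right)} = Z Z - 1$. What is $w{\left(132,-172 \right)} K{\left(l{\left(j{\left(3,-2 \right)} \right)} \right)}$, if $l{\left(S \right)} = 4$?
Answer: $14580$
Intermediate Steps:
$j{\left(Z,f \right)} = -1 + Z^{2}$ ($j{\left(Z,f \right)} = Z^{2} - 1 = -1 + Z^{2}$)
$K{\left(h \right)} = h + 2 h^{2}$ ($K{\left(h \right)} = \left(h^{2} + h^{2}\right) + h = 2 h^{2} + h = h + 2 h^{2}$)
$w{\left(x,C \right)} = 9 + 3 x$
$w{\left(132,-172 \right)} K{\left(l{\left(j{\left(3,-2 \right)} \right)} \right)} = \left(9 + 3 \cdot 132\right) 4 \left(1 + 2 \cdot 4\right) = \left(9 + 396\right) 4 \left(1 + 8\right) = 405 \cdot 4 \cdot 9 = 405 \cdot 36 = 14580$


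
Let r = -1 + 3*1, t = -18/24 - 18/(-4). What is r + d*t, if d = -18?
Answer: -131/2 ≈ -65.500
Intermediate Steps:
t = 15/4 (t = -18*1/24 - 18*(-¼) = -¾ + 9/2 = 15/4 ≈ 3.7500)
r = 2 (r = -1 + 3 = 2)
r + d*t = 2 - 18*15/4 = 2 - 135/2 = -131/2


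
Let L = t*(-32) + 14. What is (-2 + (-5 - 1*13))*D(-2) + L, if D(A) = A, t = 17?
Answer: -490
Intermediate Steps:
L = -530 (L = 17*(-32) + 14 = -544 + 14 = -530)
(-2 + (-5 - 1*13))*D(-2) + L = (-2 + (-5 - 1*13))*(-2) - 530 = (-2 + (-5 - 13))*(-2) - 530 = (-2 - 18)*(-2) - 530 = -20*(-2) - 530 = 40 - 530 = -490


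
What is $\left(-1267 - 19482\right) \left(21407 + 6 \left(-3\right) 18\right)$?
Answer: $-437451167$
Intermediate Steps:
$\left(-1267 - 19482\right) \left(21407 + 6 \left(-3\right) 18\right) = - 20749 \left(21407 - 324\right) = \left(-20749\right) 21083 = -437451167$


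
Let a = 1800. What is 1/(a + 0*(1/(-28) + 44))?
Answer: 1/1800 ≈ 0.00055556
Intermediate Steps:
1/(a + 0*(1/(-28) + 44)) = 1/(1800 + 0*(1/(-28) + 44)) = 1/(1800 + 0*(-1/28 + 44)) = 1/(1800 + 0*(1231/28)) = 1/(1800 + 0) = 1/1800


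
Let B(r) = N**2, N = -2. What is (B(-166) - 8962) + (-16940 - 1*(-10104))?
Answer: -15794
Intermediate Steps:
B(r) = 4 (B(r) = (-2)**2 = 4)
(B(-166) - 8962) + (-16940 - 1*(-10104)) = (4 - 8962) + (-16940 - 1*(-10104)) = -8958 + (-16940 + 10104) = -8958 - 6836 = -15794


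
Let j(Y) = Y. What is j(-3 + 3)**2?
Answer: 0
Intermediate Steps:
j(-3 + 3)**2 = (-3 + 3)**2 = 0**2 = 0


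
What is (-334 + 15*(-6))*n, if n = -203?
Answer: 86072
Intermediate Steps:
(-334 + 15*(-6))*n = (-334 + 15*(-6))*(-203) = (-334 - 90)*(-203) = -424*(-203) = 86072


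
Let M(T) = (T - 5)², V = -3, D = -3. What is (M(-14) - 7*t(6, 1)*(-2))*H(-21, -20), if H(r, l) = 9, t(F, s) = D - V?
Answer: 3249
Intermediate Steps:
t(F, s) = 0 (t(F, s) = -3 - 1*(-3) = -3 + 3 = 0)
M(T) = (-5 + T)²
(M(-14) - 7*t(6, 1)*(-2))*H(-21, -20) = ((-5 - 14)² - 7*0*(-2))*9 = ((-19)² + 0*(-2))*9 = (361 + 0)*9 = 361*9 = 3249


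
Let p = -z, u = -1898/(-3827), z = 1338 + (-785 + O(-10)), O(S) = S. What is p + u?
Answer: -2076163/3827 ≈ -542.50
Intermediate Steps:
z = 543 (z = 1338 + (-785 - 10) = 1338 - 795 = 543)
u = 1898/3827 (u = -1898*(-1/3827) = 1898/3827 ≈ 0.49595)
p = -543 (p = -1*543 = -543)
p + u = -543 + 1898/3827 = -2076163/3827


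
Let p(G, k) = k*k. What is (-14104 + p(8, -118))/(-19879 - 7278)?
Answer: 180/27157 ≈ 0.0066281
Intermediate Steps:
p(G, k) = k²
(-14104 + p(8, -118))/(-19879 - 7278) = (-14104 + (-118)²)/(-19879 - 7278) = (-14104 + 13924)/(-27157) = -180*(-1/27157) = 180/27157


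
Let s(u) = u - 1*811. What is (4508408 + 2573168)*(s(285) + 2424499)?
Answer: 17165549021448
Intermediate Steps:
s(u) = -811 + u (s(u) = u - 811 = -811 + u)
(4508408 + 2573168)*(s(285) + 2424499) = (4508408 + 2573168)*((-811 + 285) + 2424499) = 7081576*(-526 + 2424499) = 7081576*2423973 = 17165549021448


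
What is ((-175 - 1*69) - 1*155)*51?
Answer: -20349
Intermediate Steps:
((-175 - 1*69) - 1*155)*51 = ((-175 - 69) - 155)*51 = (-244 - 155)*51 = -399*51 = -20349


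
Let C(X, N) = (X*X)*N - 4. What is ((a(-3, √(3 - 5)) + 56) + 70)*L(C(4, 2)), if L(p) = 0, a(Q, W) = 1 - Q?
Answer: 0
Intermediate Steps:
C(X, N) = -4 + N*X² (C(X, N) = X²*N - 4 = N*X² - 4 = -4 + N*X²)
((a(-3, √(3 - 5)) + 56) + 70)*L(C(4, 2)) = (((1 - 1*(-3)) + 56) + 70)*0 = (((1 + 3) + 56) + 70)*0 = ((4 + 56) + 70)*0 = (60 + 70)*0 = 130*0 = 0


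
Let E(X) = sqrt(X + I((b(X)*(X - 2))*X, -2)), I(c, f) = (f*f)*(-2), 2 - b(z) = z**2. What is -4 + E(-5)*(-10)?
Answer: -4 - 10*I*sqrt(13) ≈ -4.0 - 36.056*I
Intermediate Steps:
b(z) = 2 - z**2
I(c, f) = -2*f**2 (I(c, f) = f**2*(-2) = -2*f**2)
E(X) = sqrt(-8 + X) (E(X) = sqrt(X - 2*(-2)**2) = sqrt(X - 2*4) = sqrt(X - 8) = sqrt(-8 + X))
-4 + E(-5)*(-10) = -4 + sqrt(-8 - 5)*(-10) = -4 + sqrt(-13)*(-10) = -4 + (I*sqrt(13))*(-10) = -4 - 10*I*sqrt(13)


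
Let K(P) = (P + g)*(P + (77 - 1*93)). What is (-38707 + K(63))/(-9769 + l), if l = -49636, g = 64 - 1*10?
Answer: 33208/59405 ≈ 0.55901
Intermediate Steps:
g = 54 (g = 64 - 10 = 54)
K(P) = (-16 + P)*(54 + P) (K(P) = (P + 54)*(P + (77 - 1*93)) = (54 + P)*(P + (77 - 93)) = (54 + P)*(P - 16) = (54 + P)*(-16 + P) = (-16 + P)*(54 + P))
(-38707 + K(63))/(-9769 + l) = (-38707 + (-864 + 63² + 38*63))/(-9769 - 49636) = (-38707 + (-864 + 3969 + 2394))/(-59405) = (-38707 + 5499)*(-1/59405) = -33208*(-1/59405) = 33208/59405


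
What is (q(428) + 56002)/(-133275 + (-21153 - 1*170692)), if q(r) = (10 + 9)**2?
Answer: -56363/325120 ≈ -0.17336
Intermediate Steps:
q(r) = 361 (q(r) = 19**2 = 361)
(q(428) + 56002)/(-133275 + (-21153 - 1*170692)) = (361 + 56002)/(-133275 + (-21153 - 1*170692)) = 56363/(-133275 + (-21153 - 170692)) = 56363/(-133275 - 191845) = 56363/(-325120) = 56363*(-1/325120) = -56363/325120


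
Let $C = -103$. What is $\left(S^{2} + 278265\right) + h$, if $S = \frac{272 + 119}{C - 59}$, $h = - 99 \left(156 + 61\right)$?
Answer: $\frac{6739139689}{26244} \approx 2.5679 \cdot 10^{5}$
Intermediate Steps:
$h = -21483$ ($h = \left(-99\right) 217 = -21483$)
$S = - \frac{391}{162}$ ($S = \frac{272 + 119}{-103 - 59} = \frac{391}{-162} = 391 \left(- \frac{1}{162}\right) = - \frac{391}{162} \approx -2.4136$)
$\left(S^{2} + 278265\right) + h = \left(\left(- \frac{391}{162}\right)^{2} + 278265\right) - 21483 = \left(\frac{152881}{26244} + 278265\right) - 21483 = \frac{7302939541}{26244} - 21483 = \frac{6739139689}{26244}$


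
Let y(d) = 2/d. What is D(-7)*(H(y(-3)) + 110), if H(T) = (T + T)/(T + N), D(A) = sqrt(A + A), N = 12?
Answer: 1868*I*sqrt(14)/17 ≈ 411.14*I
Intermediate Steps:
D(A) = sqrt(2)*sqrt(A) (D(A) = sqrt(2*A) = sqrt(2)*sqrt(A))
H(T) = 2*T/(12 + T) (H(T) = (T + T)/(T + 12) = (2*T)/(12 + T) = 2*T/(12 + T))
D(-7)*(H(y(-3)) + 110) = (sqrt(2)*sqrt(-7))*(2*(2/(-3))/(12 + 2/(-3)) + 110) = (sqrt(2)*(I*sqrt(7)))*(2*(2*(-1/3))/(12 + 2*(-1/3)) + 110) = (I*sqrt(14))*(2*(-2/3)/(12 - 2/3) + 110) = (I*sqrt(14))*(2*(-2/3)/(34/3) + 110) = (I*sqrt(14))*(2*(-2/3)*(3/34) + 110) = (I*sqrt(14))*(-2/17 + 110) = (I*sqrt(14))*(1868/17) = 1868*I*sqrt(14)/17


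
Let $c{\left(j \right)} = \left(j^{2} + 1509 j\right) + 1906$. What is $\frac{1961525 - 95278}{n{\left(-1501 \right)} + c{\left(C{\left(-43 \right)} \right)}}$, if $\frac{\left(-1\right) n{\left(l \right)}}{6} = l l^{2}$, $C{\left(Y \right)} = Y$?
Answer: $\frac{1866247}{20290465874} \approx 9.1976 \cdot 10^{-5}$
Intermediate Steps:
$n{\left(l \right)} = - 6 l^{3}$ ($n{\left(l \right)} = - 6 l l^{2} = - 6 l^{3}$)
$c{\left(j \right)} = 1906 + j^{2} + 1509 j$
$\frac{1961525 - 95278}{n{\left(-1501 \right)} + c{\left(C{\left(-43 \right)} \right)}} = \frac{1961525 - 95278}{- 6 \left(-1501\right)^{3} + \left(1906 + \left(-43\right)^{2} + 1509 \left(-43\right)\right)} = \frac{1866247}{\left(-6\right) \left(-3381754501\right) + \left(1906 + 1849 - 64887\right)} = \frac{1866247}{20290527006 - 61132} = \frac{1866247}{20290465874}$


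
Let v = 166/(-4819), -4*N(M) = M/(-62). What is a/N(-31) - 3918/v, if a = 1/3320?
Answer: 47202104/415 ≈ 1.1374e+5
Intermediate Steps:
N(M) = M/248 (N(M) = -M/(4*(-62)) = -M*(-1)/(4*62) = -(-1)*M/248 = M/248)
a = 1/3320 ≈ 0.00030120
v = -166/4819 (v = 166*(-1/4819) = -166/4819 ≈ -0.034447)
a/N(-31) - 3918/v = 1/(3320*(((1/248)*(-31)))) - 3918/(-166/4819) = 1/(3320*(-⅛)) - 3918*(-4819/166) = (1/3320)*(-8) + 9440421/83 = -1/415 + 9440421/83 = 47202104/415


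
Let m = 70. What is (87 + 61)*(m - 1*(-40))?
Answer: 16280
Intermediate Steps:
(87 + 61)*(m - 1*(-40)) = (87 + 61)*(70 - 1*(-40)) = 148*(70 + 40) = 148*110 = 16280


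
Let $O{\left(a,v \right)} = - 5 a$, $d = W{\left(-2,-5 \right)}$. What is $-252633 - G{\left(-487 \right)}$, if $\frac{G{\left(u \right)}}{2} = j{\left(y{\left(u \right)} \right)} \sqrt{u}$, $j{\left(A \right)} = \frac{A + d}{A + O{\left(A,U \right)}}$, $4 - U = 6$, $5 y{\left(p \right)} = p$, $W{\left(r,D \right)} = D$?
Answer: $-252633 + \frac{256 i \sqrt{487}}{487} \approx -2.5263 \cdot 10^{5} + 11.6 i$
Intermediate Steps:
$y{\left(p \right)} = \frac{p}{5}$
$U = -2$ ($U = 4 - 6 = -2$)
$d = -5$
$j{\left(A \right)} = - \frac{-5 + A}{4 A}$ ($j{\left(A \right)} = \frac{A - 5}{A - 5 A} = \frac{-5 + A}{\left(-4\right) A} = \left(-5 + A\right) \left(- \frac{1}{4 A}\right) = - \frac{-5 + A}{4 A}$)
$G{\left(u \right)} = \frac{5 \left(5 - \frac{u}{5}\right)}{2 \sqrt{u}}$ ($G{\left(u \right)} = 2 \frac{5 - \frac{u}{5}}{4 \frac{u}{5}} \sqrt{u} = 2 \frac{\frac{5}{u} \left(5 - \frac{u}{5}\right)}{4} \sqrt{u} = 2 \frac{5 \left(5 - \frac{u}{5}\right)}{4 u} \sqrt{u} = 2 \frac{5 \left(5 - \frac{u}{5}\right)}{4 \sqrt{u}} = \frac{5 \left(5 - \frac{u}{5}\right)}{2 \sqrt{u}}$)
$-252633 - G{\left(-487 \right)} = -252633 - \frac{25 - -487}{2 i \sqrt{487}} = -252633 - \frac{- \frac{i \sqrt{487}}{487} \left(25 + 487\right)}{2} = -252633 - \frac{1}{2} \left(- \frac{i \sqrt{487}}{487}\right) 512 = -252633 - - \frac{256 i \sqrt{487}}{487} = -252633 + \frac{256 i \sqrt{487}}{487}$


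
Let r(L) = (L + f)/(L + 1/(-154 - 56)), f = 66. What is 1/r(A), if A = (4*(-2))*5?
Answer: -8401/5460 ≈ -1.5386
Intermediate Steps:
A = -40 (A = -8*5 = -40)
r(L) = (66 + L)/(-1/210 + L) (r(L) = (L + 66)/(L + 1/(-154 - 56)) = (66 + L)/(L + 1/(-210)) = (66 + L)/(L - 1/210) = (66 + L)/(-1/210 + L))
1/r(A) = 1/(210*(66 - 40)/(-1 + 210*(-40))) = 1/(210*26/(-1 - 8400)) = 1/(210*26/(-8401)) = 1/(210*(-1/8401)*26) = 1/(-5460/8401) = -8401/5460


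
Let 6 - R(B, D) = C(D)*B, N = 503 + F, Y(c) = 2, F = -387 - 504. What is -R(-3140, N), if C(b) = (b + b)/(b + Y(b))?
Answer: -1219478/193 ≈ -6318.5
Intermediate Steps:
F = -891
C(b) = 2*b/(2 + b) (C(b) = (b + b)/(b + 2) = (2*b)/(2 + b) = 2*b/(2 + b))
N = -388 (N = 503 - 891 = -388)
R(B, D) = 6 - 2*B*D/(2 + D) (R(B, D) = 6 - 2*D/(2 + D)*B = 6 - 2*B*D/(2 + D))
-R(-3140, N) = -2*(6 + 3*(-388) - 1*(-3140)*(-388))/(2 - 388) = -2*(6 - 1164 - 1218320)/(-386) = -2*(-1)*(-1219478)/386 = -1*1219478/193 = -1219478/193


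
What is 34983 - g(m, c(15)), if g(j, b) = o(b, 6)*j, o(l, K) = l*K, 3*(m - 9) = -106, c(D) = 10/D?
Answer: 105265/3 ≈ 35088.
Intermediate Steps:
m = -79/3 (m = 9 + (⅓)*(-106) = 9 - 106/3 = -79/3 ≈ -26.333)
o(l, K) = K*l
g(j, b) = 6*b*j (g(j, b) = (6*b)*j = 6*b*j)
34983 - g(m, c(15)) = 34983 - 6*10/15*(-79)/3 = 34983 - 6*10*(1/15)*(-79)/3 = 34983 - 6*2*(-79)/(3*3) = 34983 - 1*(-316/3) = 34983 + 316/3 = 105265/3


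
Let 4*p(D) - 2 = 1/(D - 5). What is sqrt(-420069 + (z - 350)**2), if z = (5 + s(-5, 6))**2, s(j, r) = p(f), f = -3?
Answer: I*sqrt(333037821119)/1024 ≈ 563.57*I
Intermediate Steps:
p(D) = 1/2 + 1/(4*(-5 + D)) (p(D) = 1/2 + 1/(4*(D - 5)) = 1/2 + 1/(4*(-5 + D)))
s(j, r) = 15/32 (s(j, r) = (-9 + 2*(-3))/(4*(-5 - 3)) = (1/4)*(-9 - 6)/(-8) = (1/4)*(-1/8)*(-15) = 15/32)
z = 30625/1024 (z = (5 + 15/32)**2 = (175/32)**2 = 30625/1024 ≈ 29.907)
sqrt(-420069 + (z - 350)**2) = sqrt(-420069 + (30625/1024 - 350)**2) = sqrt(-420069 + (-327775/1024)**2) = sqrt(-420069 + 107436450625/1048576) = sqrt(-333037821119/1048576) = I*sqrt(333037821119)/1024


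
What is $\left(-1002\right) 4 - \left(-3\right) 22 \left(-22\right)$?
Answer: $-5460$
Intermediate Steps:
$\left(-1002\right) 4 - \left(-3\right) 22 \left(-22\right) = -4008 - \left(-66\right) \left(-22\right) = -4008 - 1452 = -5460$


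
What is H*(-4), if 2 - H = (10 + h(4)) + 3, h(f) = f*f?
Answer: 108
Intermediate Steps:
h(f) = f**2
H = -27 (H = 2 - ((10 + 4**2) + 3) = 2 - ((10 + 16) + 3) = 2 - (26 + 3) = 2 - 1*29 = 2 - 29 = -27)
H*(-4) = -27*(-4) = 108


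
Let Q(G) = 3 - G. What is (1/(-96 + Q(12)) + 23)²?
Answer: 5827396/11025 ≈ 528.56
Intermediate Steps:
(1/(-96 + Q(12)) + 23)² = (1/(-96 + (3 - 1*12)) + 23)² = (1/(-96 + (3 - 12)) + 23)² = (1/(-96 - 9) + 23)² = (1/(-105) + 23)² = (-1/105 + 23)² = (2414/105)² = 5827396/11025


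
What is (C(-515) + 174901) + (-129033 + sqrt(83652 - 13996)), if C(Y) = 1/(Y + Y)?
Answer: 47244039/1030 + 2*sqrt(17414) ≈ 46132.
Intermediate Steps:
C(Y) = 1/(2*Y)
(C(-515) + 174901) + (-129033 + sqrt(83652 - 13996)) = ((1/2)/(-515) + 174901) + (-129033 + sqrt(83652 - 13996)) = ((1/2)*(-1/515) + 174901) + (-129033 + sqrt(69656)) = (-1/1030 + 174901) + (-129033 + 2*sqrt(17414)) = 180148029/1030 + (-129033 + 2*sqrt(17414)) = 47244039/1030 + 2*sqrt(17414)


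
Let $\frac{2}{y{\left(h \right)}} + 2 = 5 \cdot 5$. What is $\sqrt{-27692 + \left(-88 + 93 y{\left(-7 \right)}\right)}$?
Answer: $\frac{i \sqrt{14691342}}{23} \approx 166.65 i$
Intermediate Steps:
$y{\left(h \right)} = \frac{2}{23}$ ($y{\left(h \right)} = \frac{2}{-2 + 5 \cdot 5} = \frac{2}{-2 + 25} = \frac{2}{23}$)
$\sqrt{-27692 + \left(-88 + 93 y{\left(-7 \right)}\right)} = \sqrt{-27692 + \left(-88 + 93 \cdot \frac{2}{23}\right)} = \sqrt{-27692 + \left(-88 + \frac{186}{23}\right)} = \sqrt{-27692 - \frac{1838}{23}} = \sqrt{- \frac{638754}{23}} = \frac{i \sqrt{14691342}}{23}$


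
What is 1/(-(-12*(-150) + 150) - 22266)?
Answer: -1/24216 ≈ -4.1295e-5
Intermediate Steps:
1/(-(-12*(-150) + 150) - 22266) = 1/(-(1800 + 150) - 22266) = 1/(-1*1950 - 22266) = 1/(-1950 - 22266) = 1/(-24216) = -1/24216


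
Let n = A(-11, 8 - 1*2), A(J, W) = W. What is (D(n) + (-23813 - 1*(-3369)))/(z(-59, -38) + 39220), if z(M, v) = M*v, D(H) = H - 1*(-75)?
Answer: -20363/41462 ≈ -0.49112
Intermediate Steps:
n = 6 (n = 8 - 1*2 = 8 - 2 = 6)
D(H) = 75 + H (D(H) = H + 75 = 75 + H)
(D(n) + (-23813 - 1*(-3369)))/(z(-59, -38) + 39220) = ((75 + 6) + (-23813 - 1*(-3369)))/(-59*(-38) + 39220) = (81 + (-23813 + 3369))/(2242 + 39220) = (81 - 20444)/41462 = -20363*1/41462 = -20363/41462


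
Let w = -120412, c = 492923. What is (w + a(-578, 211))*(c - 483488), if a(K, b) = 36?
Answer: -1135747560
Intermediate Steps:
(w + a(-578, 211))*(c - 483488) = (-120412 + 36)*(492923 - 483488) = -120376*9435 = -1135747560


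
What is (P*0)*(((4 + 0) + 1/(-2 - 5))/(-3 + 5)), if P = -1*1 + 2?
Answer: 0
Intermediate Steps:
P = 1 (P = -1 + 2 = 1)
(P*0)*(((4 + 0) + 1/(-2 - 5))/(-3 + 5)) = (1*0)*(((4 + 0) + 1/(-2 - 5))/(-3 + 5)) = 0*((4 + 1/(-7))/2) = 0*((4 - ⅐)*(½)) = 0*((27/7)*(½)) = 0*(27/14) = 0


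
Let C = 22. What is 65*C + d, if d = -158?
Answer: 1272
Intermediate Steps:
65*C + d = 65*22 - 158 = 1430 - 158 = 1272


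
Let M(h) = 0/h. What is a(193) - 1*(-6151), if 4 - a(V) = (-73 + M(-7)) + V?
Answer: 6035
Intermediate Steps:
M(h) = 0
a(V) = 77 - V (a(V) = 4 - ((-73 + 0) + V) = 4 - (-73 + V) = 4 + (73 - V) = 77 - V)
a(193) - 1*(-6151) = (77 - 1*193) - 1*(-6151) = (77 - 193) + 6151 = -116 + 6151 = 6035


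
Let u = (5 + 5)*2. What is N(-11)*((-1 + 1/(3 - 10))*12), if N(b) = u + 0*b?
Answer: -1920/7 ≈ -274.29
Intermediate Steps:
u = 20 (u = 10*2 = 20)
N(b) = 20 (N(b) = 20 + 0*b = 20 + 0 = 20)
N(-11)*((-1 + 1/(3 - 10))*12) = 20*((-1 + 1/(3 - 10))*12) = 20*((-1 + 1/(-7))*12) = 20*((-1 - ⅐)*12) = 20*(-8/7*12) = 20*(-96/7) = -1920/7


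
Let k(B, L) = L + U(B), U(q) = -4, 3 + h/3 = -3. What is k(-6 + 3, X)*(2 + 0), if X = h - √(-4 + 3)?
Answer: -44 - 2*I ≈ -44.0 - 2.0*I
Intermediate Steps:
h = -18 (h = -9 + 3*(-3) = -9 - 9 = -18)
X = -18 - I (X = -18 - √(-4 + 3) = -18 - √(-1) = -18 - I ≈ -18.0 - 1.0*I)
k(B, L) = -4 + L (k(B, L) = L - 4 = -4 + L)
k(-6 + 3, X)*(2 + 0) = (-4 + (-18 - I))*(2 + 0) = (-22 - I)*2 = -44 - 2*I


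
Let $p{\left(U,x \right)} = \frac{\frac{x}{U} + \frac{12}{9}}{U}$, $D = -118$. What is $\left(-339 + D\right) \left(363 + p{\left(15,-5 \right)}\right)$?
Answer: $- \frac{2488822}{15} \approx -1.6592 \cdot 10^{5}$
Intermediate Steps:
$p{\left(U,x \right)} = \frac{\frac{4}{3} + \frac{x}{U}}{U}$ ($p{\left(U,x \right)} = \frac{\frac{x}{U} + 12 \cdot \frac{1}{9}}{U} = \frac{\frac{x}{U} + \frac{4}{3}}{U} = \frac{\frac{4}{3} + \frac{x}{U}}{U}$)
$\left(-339 + D\right) \left(363 + p{\left(15,-5 \right)}\right) = \left(-339 - 118\right) \left(363 + \frac{-5 + \frac{4}{3} \cdot 15}{225}\right) = - 457 \left(363 + \frac{-5 + 20}{225}\right) = - 457 \left(363 + \frac{1}{225} \cdot 15\right) = - 457 \left(363 + \frac{1}{15}\right) = \left(-457\right) \frac{5446}{15} = - \frac{2488822}{15}$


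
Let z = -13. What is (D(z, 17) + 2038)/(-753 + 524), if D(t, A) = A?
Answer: -2055/229 ≈ -8.9738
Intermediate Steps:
(D(z, 17) + 2038)/(-753 + 524) = (17 + 2038)/(-753 + 524) = 2055/(-229) = 2055*(-1/229) = -2055/229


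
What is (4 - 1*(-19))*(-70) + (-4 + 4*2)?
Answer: -1606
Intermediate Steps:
(4 - 1*(-19))*(-70) + (-4 + 4*2) = (4 + 19)*(-70) + (-4 + 8) = 23*(-70) + 4 = -1610 + 4 = -1606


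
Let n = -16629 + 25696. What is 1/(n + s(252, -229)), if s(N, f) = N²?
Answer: 1/72571 ≈ 1.3780e-5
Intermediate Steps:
n = 9067
1/(n + s(252, -229)) = 1/(9067 + 252²) = 1/(9067 + 63504) = 1/72571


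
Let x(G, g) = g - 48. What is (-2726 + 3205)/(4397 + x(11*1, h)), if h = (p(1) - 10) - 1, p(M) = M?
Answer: 479/4339 ≈ 0.11039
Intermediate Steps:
h = -10 (h = (1 - 10) - 1 = -9 - 1 = -10)
x(G, g) = -48 + g
(-2726 + 3205)/(4397 + x(11*1, h)) = (-2726 + 3205)/(4397 + (-48 - 10)) = 479/(4397 - 58) = 479/4339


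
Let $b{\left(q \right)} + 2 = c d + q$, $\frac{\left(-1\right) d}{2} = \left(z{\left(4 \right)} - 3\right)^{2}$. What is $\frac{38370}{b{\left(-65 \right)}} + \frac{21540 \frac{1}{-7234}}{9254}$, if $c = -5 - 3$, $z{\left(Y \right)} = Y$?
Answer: $- \frac{214051728155}{284509603} \approx -752.35$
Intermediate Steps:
$c = -8$ ($c = -5 - 3 = -8$)
$d = -2$ ($d = - 2 \left(4 - 3\right)^{2} = - 2 \cdot 1^{2} = \left(-2\right) 1 = -2$)
$b{\left(q \right)} = 14 + q$ ($b{\left(q \right)} = -2 + \left(\left(-8\right) \left(-2\right) + q\right) = -2 + \left(16 + q\right) = 14 + q$)
$\frac{38370}{b{\left(-65 \right)}} + \frac{21540 \frac{1}{-7234}}{9254} = \frac{38370}{14 - 65} + \frac{21540 \frac{1}{-7234}}{9254} = \frac{38370}{-51} + 21540 \left(- \frac{1}{7234}\right) \frac{1}{9254} = 38370 \left(- \frac{1}{51}\right) - \frac{5385}{16735859} = - \frac{12790}{17} - \frac{5385}{16735859} = - \frac{214051728155}{284509603}$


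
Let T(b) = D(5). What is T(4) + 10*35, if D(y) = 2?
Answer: 352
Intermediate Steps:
T(b) = 2
T(4) + 10*35 = 2 + 10*35 = 2 + 350 = 352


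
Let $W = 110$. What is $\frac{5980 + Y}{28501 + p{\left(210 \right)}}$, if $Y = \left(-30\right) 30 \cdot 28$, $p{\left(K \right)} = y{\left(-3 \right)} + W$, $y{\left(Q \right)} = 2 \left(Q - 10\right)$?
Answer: $- \frac{3844}{5717} \approx -0.67238$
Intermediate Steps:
$y{\left(Q \right)} = -20 + 2 Q$ ($y{\left(Q \right)} = 2 \left(-10 + Q\right) = -20 + 2 Q$)
$p{\left(K \right)} = 84$ ($p{\left(K \right)} = \left(-20 + 2 \left(-3\right)\right) + 110 = \left(-20 - 6\right) + 110 = -26 + 110 = 84$)
$Y = -25200$ ($Y = \left(-900\right) 28 = -25200$)
$\frac{5980 + Y}{28501 + p{\left(210 \right)}} = \frac{5980 - 25200}{28501 + 84} = - \frac{19220}{28585} = \left(-19220\right) \frac{1}{28585} = - \frac{3844}{5717}$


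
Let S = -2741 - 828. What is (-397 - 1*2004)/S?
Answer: 2401/3569 ≈ 0.67274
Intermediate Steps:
S = -3569
(-397 - 1*2004)/S = (-397 - 1*2004)/(-3569) = (-397 - 2004)*(-1/3569) = -2401*(-1/3569) = 2401/3569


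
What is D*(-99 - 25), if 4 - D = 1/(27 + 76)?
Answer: -50964/103 ≈ -494.80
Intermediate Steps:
D = 411/103 (D = 4 - 1/(27 + 76) = 4 - 1/103 = 411/103 ≈ 3.9903)
D*(-99 - 25) = 411*(-99 - 25)/103 = (411/103)*(-124) = -50964/103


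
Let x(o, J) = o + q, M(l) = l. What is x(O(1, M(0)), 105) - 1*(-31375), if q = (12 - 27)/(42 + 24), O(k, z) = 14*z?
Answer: 690245/22 ≈ 31375.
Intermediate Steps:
q = -5/22 (q = -15/66 = -15*1/66 = -5/22 ≈ -0.22727)
x(o, J) = -5/22 + o (x(o, J) = o - 5/22 = -5/22 + o)
x(O(1, M(0)), 105) - 1*(-31375) = (-5/22 + 14*0) - 1*(-31375) = (-5/22 + 0) + 31375 = -5/22 + 31375 = 690245/22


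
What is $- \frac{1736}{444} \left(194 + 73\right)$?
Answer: $- \frac{38626}{37} \approx -1043.9$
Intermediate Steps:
$- \frac{1736}{444} \left(194 + 73\right) = \left(-1736\right) \frac{1}{444} \cdot 267 = \left(- \frac{434}{111}\right) 267 = - \frac{38626}{37}$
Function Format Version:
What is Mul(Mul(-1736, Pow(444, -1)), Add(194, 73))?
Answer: Rational(-38626, 37) ≈ -1043.9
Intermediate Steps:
Mul(Mul(-1736, Pow(444, -1)), Add(194, 73)) = Mul(Mul(-1736, Rational(1, 444)), 267) = Mul(Rational(-434, 111), 267) = Rational(-38626, 37)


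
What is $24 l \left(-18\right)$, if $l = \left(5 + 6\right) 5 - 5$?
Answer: $-21600$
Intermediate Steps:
$l = 50$ ($l = 11 \cdot 5 - 5 = 55 - 5 = 50$)
$24 l \left(-18\right) = 24 \cdot 50 \left(-18\right) = 1200 \left(-18\right) = -21600$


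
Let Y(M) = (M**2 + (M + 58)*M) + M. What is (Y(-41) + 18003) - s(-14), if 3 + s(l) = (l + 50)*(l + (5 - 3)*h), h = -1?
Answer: 19525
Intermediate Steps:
Y(M) = M + M**2 + M*(58 + M) (Y(M) = (M**2 + (58 + M)*M) + M = (M**2 + M*(58 + M)) + M = M + M**2 + M*(58 + M))
s(l) = -3 + (-2 + l)*(50 + l) (s(l) = -3 + (l + 50)*(l + (5 - 3)*(-1)) = -3 + (50 + l)*(l + 2*(-1)) = -3 + (50 + l)*(l - 2) = -3 + (50 + l)*(-2 + l) = -3 + (-2 + l)*(50 + l))
(Y(-41) + 18003) - s(-14) = (-41*(59 + 2*(-41)) + 18003) - (-103 + (-14)**2 + 48*(-14)) = (-41*(59 - 82) + 18003) - (-103 + 196 - 672) = (-41*(-23) + 18003) - 1*(-579) = (943 + 18003) + 579 = 18946 + 579 = 19525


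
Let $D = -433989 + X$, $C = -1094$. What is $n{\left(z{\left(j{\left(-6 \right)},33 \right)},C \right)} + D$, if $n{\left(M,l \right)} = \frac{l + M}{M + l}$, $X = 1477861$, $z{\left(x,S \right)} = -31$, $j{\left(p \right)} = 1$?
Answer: $1043873$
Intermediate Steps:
$n{\left(M,l \right)} = 1$ ($n{\left(M,l \right)} = \frac{M + l}{M + l} = 1$)
$D = 1043872$ ($D = -433989 + 1477861 = 1043872$)
$n{\left(z{\left(j{\left(-6 \right)},33 \right)},C \right)} + D = 1 + 1043872 = 1043873$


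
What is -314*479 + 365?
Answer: -150041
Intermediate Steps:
-314*479 + 365 = -150406 + 365 = -150041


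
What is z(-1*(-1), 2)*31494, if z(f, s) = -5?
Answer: -157470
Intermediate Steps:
z(-1*(-1), 2)*31494 = -5*31494 = -157470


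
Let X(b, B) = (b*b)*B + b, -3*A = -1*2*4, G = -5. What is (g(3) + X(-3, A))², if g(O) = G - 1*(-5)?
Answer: 441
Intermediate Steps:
g(O) = 0 (g(O) = -5 - 1*(-5) = -5 + 5 = 0)
A = 8/3 (A = -(-1*2)*4/3 = -(-2)*4/3 = -⅓*(-8) = 8/3 ≈ 2.6667)
X(b, B) = b + B*b² (X(b, B) = b²*B + b = B*b² + b = b + B*b²)
(g(3) + X(-3, A))² = (0 - 3*(1 + (8/3)*(-3)))² = (0 - 3*(1 - 8))² = (0 - 3*(-7))² = (0 + 21)² = 21² = 441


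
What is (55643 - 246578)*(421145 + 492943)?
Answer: -174531392280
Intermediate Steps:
(55643 - 246578)*(421145 + 492943) = -190935*914088 = -174531392280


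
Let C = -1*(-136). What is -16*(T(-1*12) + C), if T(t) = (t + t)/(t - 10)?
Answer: -24128/11 ≈ -2193.5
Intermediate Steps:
C = 136
T(t) = 2*t/(-10 + t) (T(t) = (2*t)/(-10 + t) = 2*t/(-10 + t))
-16*(T(-1*12) + C) = -16*(2*(-1*12)/(-10 - 1*12) + 136) = -16*(2*(-12)/(-10 - 12) + 136) = -16*(2*(-12)/(-22) + 136) = -16*(2*(-12)*(-1/22) + 136) = -16*(12/11 + 136) = -16*1508/11 = -24128/11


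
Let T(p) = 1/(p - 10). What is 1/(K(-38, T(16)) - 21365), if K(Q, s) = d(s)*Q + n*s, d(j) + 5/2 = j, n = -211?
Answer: -2/42623 ≈ -4.6923e-5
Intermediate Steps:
d(j) = -5/2 + j
T(p) = 1/(-10 + p)
K(Q, s) = -211*s + Q*(-5/2 + s) (K(Q, s) = (-5/2 + s)*Q - 211*s = Q*(-5/2 + s) - 211*s = -211*s + Q*(-5/2 + s))
1/(K(-38, T(16)) - 21365) = 1/((-211/(-10 + 16) + (½)*(-38)*(-5 + 2/(-10 + 16))) - 21365) = 1/((-211/6 + (½)*(-38)*(-5 + 2/6)) - 21365) = 1/((-211*⅙ + (½)*(-38)*(-5 + 2*(⅙))) - 21365) = 1/((-211/6 + (½)*(-38)*(-5 + ⅓)) - 21365) = 1/((-211/6 + (½)*(-38)*(-14/3)) - 21365) = 1/((-211/6 + 266/3) - 21365) = 1/(107/2 - 21365) = 1/(-42623/2) = -2/42623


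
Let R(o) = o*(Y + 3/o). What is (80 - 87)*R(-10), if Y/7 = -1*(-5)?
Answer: 2429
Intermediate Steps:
Y = 35 (Y = 7*(-1*(-5)) = 7*5 = 35)
R(o) = o*(35 + 3/o)
(80 - 87)*R(-10) = (80 - 87)*(3 + 35*(-10)) = -7*(3 - 350) = -7*(-347) = 2429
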